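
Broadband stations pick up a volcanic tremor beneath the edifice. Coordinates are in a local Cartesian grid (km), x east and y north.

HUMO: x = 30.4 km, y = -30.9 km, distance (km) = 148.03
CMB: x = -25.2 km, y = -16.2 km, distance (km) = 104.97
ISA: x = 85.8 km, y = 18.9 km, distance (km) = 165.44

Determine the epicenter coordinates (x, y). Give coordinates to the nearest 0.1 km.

Circle about each station: (x − 30.4)² + (y + 30.9)² = 148.03²; (x + 25.2)² + (y + 16.2)² = 104.97²; (x − 85.8)² + (y − 18.9)² = 165.44².
Subtracting the HUMO equation from the CMB and ISA equations removes the quadratic terms:
-111.2 x + 29.4 y = 9912.69
110.8 x + 99.6 y = 382.37
Solving the 2×2 system: x ≈ -68.1, y ≈ 79.6 km.

-68.1 km east, 79.6 km north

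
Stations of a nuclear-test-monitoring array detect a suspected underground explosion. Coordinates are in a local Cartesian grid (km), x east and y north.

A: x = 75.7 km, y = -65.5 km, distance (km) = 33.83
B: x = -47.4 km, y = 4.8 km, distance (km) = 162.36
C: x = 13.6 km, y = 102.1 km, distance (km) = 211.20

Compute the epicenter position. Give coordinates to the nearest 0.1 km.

Circle about each station: (x − 75.7)² + (y + 65.5)² = 33.83²; (x + 47.4)² + (y − 4.8)² = 162.36²; (x − 13.6)² + (y − 102.1)² = 211.20².
Subtracting pairs of circle equations eliminates x²+y² and gives linear equations (the radical axes):
-246.2 x + 140.6 y = -32967.24
-124.2 x + 335.2 y = -42872.34
Solving the 2×2 system: x ≈ 77.2, y ≈ -99.3 km.

(77.2, -99.3)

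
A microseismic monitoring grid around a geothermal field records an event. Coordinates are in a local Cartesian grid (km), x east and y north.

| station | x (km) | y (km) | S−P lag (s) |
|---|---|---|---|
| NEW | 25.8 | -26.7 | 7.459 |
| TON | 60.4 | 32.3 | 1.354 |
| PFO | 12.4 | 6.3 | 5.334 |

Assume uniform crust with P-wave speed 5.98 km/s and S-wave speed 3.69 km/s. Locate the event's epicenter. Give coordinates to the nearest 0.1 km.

(50.5, 40.8)

Distance from S−P lag: d = Δt · v_P v_S / (v_P − v_S) = Δt · (5.98·3.69)/(5.98−3.69) ≈ 9.6359·Δt.
So d_NEW = 71.87, d_TON = 13.05, d_PFO = 51.40 km.
Circle about each station: (x − 25.8)² + (y + 26.7)² = 71.87²; (x − 60.4)² + (y − 32.3)² = 13.05²; (x − 12.4)² + (y − 6.3)² = 51.40².
Subtracting the NEW equation from the TON and PFO equations removes the quadratic terms:
69.2 x + 118.0 y = 8307.91
-26.8 x + 66.0 y = 1338.26
Solving the 2×2 system: x ≈ 50.5, y ≈ 40.8 km.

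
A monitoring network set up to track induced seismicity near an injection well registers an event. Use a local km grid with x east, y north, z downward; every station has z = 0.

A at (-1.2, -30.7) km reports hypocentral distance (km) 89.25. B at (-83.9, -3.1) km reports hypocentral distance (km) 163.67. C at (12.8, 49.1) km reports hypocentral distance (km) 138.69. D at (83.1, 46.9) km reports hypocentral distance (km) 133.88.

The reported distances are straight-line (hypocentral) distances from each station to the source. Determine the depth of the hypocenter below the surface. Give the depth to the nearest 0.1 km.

depth ≈ 58.6 km

Each station gives a sphere (x−x_i)² + (y−y_i)² + z² = d_i² (stations at z=0).
Subtracting the A sphere from B and C: z² cancels, leaving linear equations in x and y:
-165.4 x + 55.2 y = -12717.42
28.0 x + 159.6 y = -9638.63
Solving: x ≈ 53.596, y ≈ -69.795 km (keep extra digits for the depth step; rounded: 53.6, -69.8).
Then from the A sphere: z² = 89.25² − (x + 1.2)² − (y + 30.7)² with x = 53.596, y = -69.795, so z ≈ 58.605 ≈ 58.6 km.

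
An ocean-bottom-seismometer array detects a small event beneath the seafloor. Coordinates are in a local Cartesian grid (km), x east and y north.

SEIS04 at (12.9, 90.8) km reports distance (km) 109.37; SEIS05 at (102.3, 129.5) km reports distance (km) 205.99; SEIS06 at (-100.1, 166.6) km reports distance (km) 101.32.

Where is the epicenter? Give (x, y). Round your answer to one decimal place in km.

Circle about each station: (x − 12.9)² + (y − 90.8)² = 109.37²; (x − 102.3)² + (y − 129.5)² = 205.99²; (x + 100.1)² + (y − 166.6)² = 101.32².
Subtracting the SEIS04 equation from the SEIS05 and SEIS06 equations removes the quadratic terms:
178.8 x + 77.4 y = -11645.59
-226.0 x + 151.6 y = 31060.57
Solving the 2×2 system: x ≈ -93.5, y ≈ 65.5 km.
Check against SEIS04 (with the unrounded x, y): √((x − 12.9)²+(y − 90.8)²) = 109.36 ≈ 109.37 km. ✓

(-93.5, 65.5)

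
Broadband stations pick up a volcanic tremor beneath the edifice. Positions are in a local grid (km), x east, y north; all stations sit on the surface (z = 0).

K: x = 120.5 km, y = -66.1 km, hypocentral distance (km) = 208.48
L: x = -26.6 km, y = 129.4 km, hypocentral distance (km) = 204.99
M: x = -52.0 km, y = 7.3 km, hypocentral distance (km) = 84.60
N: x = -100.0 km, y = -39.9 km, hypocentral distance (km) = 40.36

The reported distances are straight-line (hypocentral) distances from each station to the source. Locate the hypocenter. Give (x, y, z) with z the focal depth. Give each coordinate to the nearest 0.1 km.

(-86.0, -64.7, 28.6)

Each station gives a sphere (x−x_i)² + (y−y_i)² + z² = d_i² (stations at z=0).
Subtracting the K sphere from L and M: z² cancels, leaving linear equations in x and y:
-294.2 x + 391.0 y = 5.47
-345.0 x + 146.8 y = 20174.58
Solving: x ≈ -86.008, y ≈ -64.701 km (keep extra digits for the depth step; rounded: -86.0, -64.7).
Then from the K sphere: z² = 208.48² − (x − 120.5)² − (y + 66.1)² with x = -86.008, y = -64.701, so z ≈ 28.573 ≈ 28.6 km.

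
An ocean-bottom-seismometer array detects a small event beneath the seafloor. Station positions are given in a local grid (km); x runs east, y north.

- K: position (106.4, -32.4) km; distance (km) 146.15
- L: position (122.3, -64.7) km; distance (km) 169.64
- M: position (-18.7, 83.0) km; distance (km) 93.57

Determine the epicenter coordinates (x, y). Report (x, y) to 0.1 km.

Circle about each station: (x − 106.4)² + (y + 32.4)² = 146.15²; (x − 122.3)² + (y + 64.7)² = 169.64²; (x + 18.7)² + (y − 83.0)² = 93.57².
Subtracting the K equation from the L and M equations removes the quadratic terms:
31.8 x − 64.6 y = -645.25
-250.2 x + 230.8 y = 7472.45
Solving the 2×2 system: x ≈ -37.8, y ≈ -8.6 km.

x ≈ -37.8 km, y ≈ -8.6 km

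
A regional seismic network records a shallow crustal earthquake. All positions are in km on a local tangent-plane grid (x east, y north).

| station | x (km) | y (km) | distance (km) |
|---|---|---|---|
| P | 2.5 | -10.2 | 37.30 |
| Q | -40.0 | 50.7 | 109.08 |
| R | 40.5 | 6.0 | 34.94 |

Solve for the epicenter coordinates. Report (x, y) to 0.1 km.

x ≈ 35.0 km, y ≈ -28.5 km

Circle about each station: (x − 2.5)² + (y + 10.2)² = 37.30²; (x + 40.0)² + (y − 50.7)² = 109.08²; (x − 40.5)² + (y − 6.0)² = 34.94².
Subtracting the P equation from the Q and R equations removes the quadratic terms:
-85.0 x + 121.8 y = -6446.96
76.0 x + 32.4 y = 1736.45
Solving the 2×2 system: x ≈ 35.0, y ≈ -28.5 km.
Check against P (with the unrounded x, y): √((x − 2.5)²+(y + 10.2)²) = 37.30 ≈ 37.30 km. ✓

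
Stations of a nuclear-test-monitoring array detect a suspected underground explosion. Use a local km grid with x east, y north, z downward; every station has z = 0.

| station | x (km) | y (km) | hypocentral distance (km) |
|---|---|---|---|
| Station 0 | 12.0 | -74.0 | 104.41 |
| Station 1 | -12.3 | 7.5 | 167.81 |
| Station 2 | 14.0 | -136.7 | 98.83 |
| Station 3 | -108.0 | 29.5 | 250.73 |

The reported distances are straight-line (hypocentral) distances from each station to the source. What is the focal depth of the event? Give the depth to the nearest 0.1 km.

z ≈ 56.5 km

Each station gives a sphere (x−x_i)² + (y−y_i)² + z² = d_i² (stations at z=0).
Subtracting the Station 0 sphere from Station 1 and Station 2: z² cancels, leaving linear equations in x and y:
-48.6 x + 163.0 y = -22671.21
4.0 x − 125.4 y = 14396.97
Solving: x ≈ 91.184, y ≈ -111.900 km (keep extra digits for the depth step; rounded: 91.2, -111.9).
Then from the Station 0 sphere: z² = 104.41² − (x − 12.0)² − (y + 74.0)² with x = 91.184, y = -111.900, so z ≈ 56.524 ≈ 56.5 km.
Check against Station 3 (with the unrounded solution): distance 250.73 ≈ 250.73 km. ✓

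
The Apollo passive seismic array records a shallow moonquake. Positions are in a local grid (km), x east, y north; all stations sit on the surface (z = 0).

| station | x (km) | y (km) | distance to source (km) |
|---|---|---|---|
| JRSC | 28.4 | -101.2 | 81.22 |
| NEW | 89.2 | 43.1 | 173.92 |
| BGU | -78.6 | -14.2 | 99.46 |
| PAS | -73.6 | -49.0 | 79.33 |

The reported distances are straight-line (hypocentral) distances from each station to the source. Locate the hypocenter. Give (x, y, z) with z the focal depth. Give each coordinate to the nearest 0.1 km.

Each station gives a sphere (x−x_i)² + (y−y_i)² + z² = d_i² (stations at z=0).
Subtracting the JRSC sphere from NEW and BGU: z² cancels, leaving linear equations in x and y:
121.6 x + 288.6 y = -24885.23
-214.0 x + 174.0 y = -7964.00
Solving: x ≈ -24.501, y ≈ -75.904 km (keep extra digits for the depth step; rounded: -24.5, -75.9).
Then from the JRSC sphere: z² = 81.22² − (x − 28.4)² − (y + 101.2)² with x = -24.501, y = -75.904, so z ≈ 56.199 ≈ 56.2 km.

(-24.5, -75.9, 56.2)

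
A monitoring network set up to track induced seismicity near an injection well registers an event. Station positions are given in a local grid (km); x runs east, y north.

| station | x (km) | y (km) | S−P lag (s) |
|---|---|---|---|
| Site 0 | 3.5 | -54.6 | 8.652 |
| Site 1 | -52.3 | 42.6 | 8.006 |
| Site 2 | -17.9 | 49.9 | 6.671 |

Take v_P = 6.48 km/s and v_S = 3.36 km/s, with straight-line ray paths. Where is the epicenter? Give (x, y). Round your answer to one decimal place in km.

(-12.2, 3.7)

Distance from S−P lag: d = Δt · v_P v_S / (v_P − v_S) = Δt · (6.48·3.36)/(6.48−3.36) ≈ 6.9785·Δt.
So d_Site 0 = 60.38, d_Site 1 = 55.87, d_Site 2 = 46.55 km.
Circle about each station: (x − 3.5)² + (y + 54.6)² = 60.38²; (x + 52.3)² + (y − 42.6)² = 55.87²; (x + 17.9)² + (y − 49.9)² = 46.55².
Subtracting the Site 0 equation from the Site 1 and Site 2 equations removes the quadratic terms:
-111.6 x + 194.4 y = 2080.93
-42.8 x + 209.0 y = 1295.85
Solving the 2×2 system: x ≈ -12.2, y ≈ 3.7 km.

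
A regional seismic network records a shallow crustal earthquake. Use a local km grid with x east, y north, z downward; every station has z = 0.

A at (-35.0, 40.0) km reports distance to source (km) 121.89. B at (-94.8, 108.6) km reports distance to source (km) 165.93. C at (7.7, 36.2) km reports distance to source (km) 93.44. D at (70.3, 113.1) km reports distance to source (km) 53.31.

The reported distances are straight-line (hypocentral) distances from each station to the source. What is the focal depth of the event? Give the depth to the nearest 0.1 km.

Each station gives a sphere (x−x_i)² + (y−y_i)² + z² = d_i² (stations at z=0).
Subtracting the A sphere from B and C: z² cancels, leaving linear equations in x and y:
-119.6 x + 137.2 y = 5280.41
85.4 x − 7.6 y = 4670.87
Solving: x ≈ 63.007, y ≈ 93.411 km (keep extra digits for the depth step; rounded: 63.0, 93.4).
Then from the A sphere: z² = 121.89² − (x + 35.0)² − (y − 40.0)² with x = 63.007, y = 93.411, so z ≈ 48.980 ≈ 49.0 km.
Check against D (with the unrounded solution): distance 53.29 ≈ 53.31 km. ✓

49.0 km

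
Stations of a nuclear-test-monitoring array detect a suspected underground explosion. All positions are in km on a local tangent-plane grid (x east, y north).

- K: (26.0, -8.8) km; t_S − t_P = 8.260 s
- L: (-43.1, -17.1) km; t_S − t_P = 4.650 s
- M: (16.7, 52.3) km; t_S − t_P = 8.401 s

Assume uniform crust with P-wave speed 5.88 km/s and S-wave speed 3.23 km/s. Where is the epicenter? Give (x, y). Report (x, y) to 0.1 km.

Distance from S−P lag: d = Δt · v_P v_S / (v_P − v_S) = Δt · (5.88·3.23)/(5.88−3.23) ≈ 7.1669·Δt.
So d_K = 59.20, d_L = 33.33, d_M = 60.21 km.
Circle about each station: (x − 26.0)² + (y + 8.8)² = 59.20²; (x + 43.1)² + (y + 17.1)² = 33.33²; (x − 16.7)² + (y − 52.3)² = 60.21².
Subtracting the K equation from the L and M equations removes the quadratic terms:
-138.2 x − 16.6 y = 3790.33
-18.6 x + 122.2 y = 2140.14
Solving the 2×2 system: x ≈ -29.0, y ≈ 13.1 km.

-29.0 km east, 13.1 km north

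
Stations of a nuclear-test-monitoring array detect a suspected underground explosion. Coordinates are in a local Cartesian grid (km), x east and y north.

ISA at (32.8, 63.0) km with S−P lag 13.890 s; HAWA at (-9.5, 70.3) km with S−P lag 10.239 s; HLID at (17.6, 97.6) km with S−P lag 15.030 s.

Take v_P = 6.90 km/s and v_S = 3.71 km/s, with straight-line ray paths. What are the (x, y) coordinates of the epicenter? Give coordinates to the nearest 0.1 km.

x ≈ -65.2 km, y ≈ 9.9 km

Distance from S−P lag: d = Δt · v_P v_S / (v_P − v_S) = Δt · (6.90·3.71)/(6.90−3.71) ≈ 8.0248·Δt.
So d_ISA = 111.46, d_HAWA = 82.17, d_HLID = 120.61 km.
Circle about each station: (x − 32.8)² + (y − 63.0)² = 111.46²; (x + 9.5)² + (y − 70.3)² = 82.17²; (x − 17.6)² + (y − 97.6)² = 120.61².
Subtracting pairs of circle equations eliminates x²+y² and gives linear equations (the radical axes):
-84.6 x + 14.6 y = 5658.92
-30.4 x + 69.2 y = 2667.24
Solving the 2×2 system: x ≈ -65.2, y ≈ 9.9 km.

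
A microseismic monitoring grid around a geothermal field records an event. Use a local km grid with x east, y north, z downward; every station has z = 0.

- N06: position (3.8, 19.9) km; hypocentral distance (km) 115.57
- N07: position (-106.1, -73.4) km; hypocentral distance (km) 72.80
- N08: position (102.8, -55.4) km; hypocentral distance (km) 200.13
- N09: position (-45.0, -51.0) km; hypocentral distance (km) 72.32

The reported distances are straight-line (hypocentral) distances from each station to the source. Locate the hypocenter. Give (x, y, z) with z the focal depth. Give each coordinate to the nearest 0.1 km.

x ≈ -88.1 km, y ≈ -26.4 km, depth ≈ 52.6 km

Each station gives a sphere (x−x_i)² + (y−y_i)² + z² = d_i² (stations at z=0).
Subtracting the N06 sphere from N07 and N08: z² cancels, leaving linear equations in x and y:
-219.8 x − 186.6 y = 24290.90
198.0 x − 150.6 y = -13469.04
Solving: x ≈ -88.103, y ≈ -26.397 km (keep extra digits for the depth step; rounded: -88.1, -26.4).
Then from the N06 sphere: z² = 115.57² − (x − 3.8)² − (y − 19.9)² with x = -88.103, y = -26.397, so z ≈ 52.601 ≈ 52.6 km.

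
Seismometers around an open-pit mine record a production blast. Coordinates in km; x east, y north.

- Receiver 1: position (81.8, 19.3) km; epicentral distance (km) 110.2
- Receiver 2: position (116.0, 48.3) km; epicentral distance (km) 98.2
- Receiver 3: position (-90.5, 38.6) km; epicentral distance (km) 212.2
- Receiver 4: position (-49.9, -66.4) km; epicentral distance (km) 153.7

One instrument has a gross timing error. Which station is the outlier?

Solve using three stations at a time. Using Receiver 2, Receiver 3, Receiver 4 (subtract circle equations pairwise → linear system) gives (x, y) ≈ (102.8, -48.9).
Distances from that point to each station vs reported:
  Receiver 1: calculated 71.4 vs reported 110.2 → residual 38.8 km
  Receiver 2: calculated 98.1 vs reported 98.2 → residual 0.1 km
  Receiver 3: calculated 212.2 vs reported 212.2 → residual 0.0 km
  Receiver 4: calculated 153.7 vs reported 153.7 → residual 0.0 km
Receiver 2, Receiver 3, Receiver 4 are mutually consistent (residuals ≈ 0); Receiver 1 is off by 38.8 km.

Receiver 1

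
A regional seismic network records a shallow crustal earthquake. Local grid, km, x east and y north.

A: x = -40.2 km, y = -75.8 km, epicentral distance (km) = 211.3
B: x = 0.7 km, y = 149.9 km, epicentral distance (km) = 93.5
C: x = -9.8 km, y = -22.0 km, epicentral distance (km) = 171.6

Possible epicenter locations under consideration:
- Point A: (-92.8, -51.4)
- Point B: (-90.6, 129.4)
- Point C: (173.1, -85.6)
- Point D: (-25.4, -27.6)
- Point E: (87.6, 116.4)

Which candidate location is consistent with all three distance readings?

For each candidate, compare |candidate − station| to the reported distance:
Point A: residuals A 153.3, B 128.5, C 83.5 → max 153.3 km
Point B: residuals A 0.0, B 0.1, C 0.0 → max 0.1 km
Point C: residuals A 2.2, B 198.4, C 22.0 → max 198.4 km
Point D: residuals A 160.9, B 85.9, C 155.0 → max 160.9 km
Point E: residuals A 19.5, B 0.4, C 2.4 → max 19.5 km
Only Point B has all residuals ≈ 0.

Point B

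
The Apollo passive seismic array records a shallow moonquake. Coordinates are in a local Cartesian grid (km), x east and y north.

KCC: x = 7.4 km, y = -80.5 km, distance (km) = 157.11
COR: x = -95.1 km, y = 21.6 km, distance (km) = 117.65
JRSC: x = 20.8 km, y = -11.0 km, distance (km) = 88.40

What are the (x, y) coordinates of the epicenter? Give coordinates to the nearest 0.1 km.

x ≈ 8.9 km, y ≈ 76.6 km

Circle about each station: (x − 7.4)² + (y + 80.5)² = 157.11²; (x + 95.1)² + (y − 21.6)² = 117.65²; (x − 20.8)² + (y + 11.0)² = 88.40².
Subtracting pairs of circle equations eliminates x²+y² and gives linear equations (the radical axes):
-205.0 x + 204.2 y = 13817.59
26.8 x + 139.0 y = 10887.62
Solving the 2×2 system: x ≈ 8.9, y ≈ 76.6 km.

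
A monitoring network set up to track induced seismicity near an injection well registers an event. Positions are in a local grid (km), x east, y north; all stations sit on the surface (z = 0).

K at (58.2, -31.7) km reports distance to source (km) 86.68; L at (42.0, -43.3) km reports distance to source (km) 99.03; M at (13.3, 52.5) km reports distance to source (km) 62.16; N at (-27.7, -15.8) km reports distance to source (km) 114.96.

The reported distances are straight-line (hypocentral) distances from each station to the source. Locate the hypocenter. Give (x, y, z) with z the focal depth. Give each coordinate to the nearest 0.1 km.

(61.3, 45.7, 38.9)

Each station gives a sphere (x−x_i)² + (y−y_i)² + z² = d_i² (stations at z=0).
Subtracting the K sphere from L and M: z² cancels, leaving linear equations in x and y:
-32.4 x − 23.2 y = -3046.76
-89.8 x + 168.4 y = 2190.57
Solving: x ≈ 61.311, y ≈ 45.702 km (keep extra digits for the depth step; rounded: 61.3, 45.7).
Then from the K sphere: z² = 86.68² − (x − 58.2)² − (y + 31.7)² with x = 61.311, y = 45.702, so z ≈ 38.893 ≈ 38.9 km.
Check against N (with the unrounded solution): distance 114.97 ≈ 114.96 km. ✓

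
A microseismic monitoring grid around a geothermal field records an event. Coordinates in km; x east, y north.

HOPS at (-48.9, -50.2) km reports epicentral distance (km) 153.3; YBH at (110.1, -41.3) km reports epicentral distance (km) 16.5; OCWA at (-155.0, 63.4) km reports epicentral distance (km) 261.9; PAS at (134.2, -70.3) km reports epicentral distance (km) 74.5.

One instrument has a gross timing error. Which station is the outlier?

YBH

Solve using three stations at a time. Using HOPS, OCWA, PAS (subtract circle equations pairwise → linear system) gives (x, y) ≈ (97.7, -5.4).
Distances from that point to each station vs reported:
  HOPS: calculated 153.3 vs reported 153.3 → residual 0.0 km
  YBH: calculated 38.0 vs reported 16.5 → residual 21.5 km
  OCWA: calculated 261.9 vs reported 261.9 → residual 0.0 km
  PAS: calculated 74.5 vs reported 74.5 → residual 0.0 km
HOPS, OCWA, PAS are mutually consistent (residuals ≈ 0); YBH is off by 21.5 km.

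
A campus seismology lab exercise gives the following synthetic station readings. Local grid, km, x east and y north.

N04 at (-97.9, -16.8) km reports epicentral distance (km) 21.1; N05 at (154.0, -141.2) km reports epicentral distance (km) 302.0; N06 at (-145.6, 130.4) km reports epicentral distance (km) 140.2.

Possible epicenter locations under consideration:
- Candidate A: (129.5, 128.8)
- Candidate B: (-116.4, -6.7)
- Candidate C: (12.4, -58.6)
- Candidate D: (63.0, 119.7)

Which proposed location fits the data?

Candidate B

For each candidate, compare |candidate − station| to the reported distance:
Candidate A: residuals N04 248.9, N05 30.9, N06 134.9 → max 248.9 km
Candidate B: residuals N04 0.0, N05 0.0, N06 0.0 → max 0.0 km
Candidate C: residuals N04 96.9, N05 138.1, N06 106.1 → max 138.1 km
Candidate D: residuals N04 189.9, N05 25.7, N06 68.7 → max 189.9 km
Only Candidate B has all residuals ≈ 0.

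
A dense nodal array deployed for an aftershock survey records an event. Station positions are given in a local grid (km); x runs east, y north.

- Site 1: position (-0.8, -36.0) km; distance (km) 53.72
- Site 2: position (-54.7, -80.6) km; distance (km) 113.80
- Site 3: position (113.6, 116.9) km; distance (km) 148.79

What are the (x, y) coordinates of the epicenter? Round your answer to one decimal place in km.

Circle about each station: (x + 0.8)² + (y + 36.0)² = 53.72²; (x + 54.7)² + (y + 80.6)² = 113.80²; (x − 113.6)² + (y − 116.9)² = 148.79².
Subtracting pairs of circle equations eliminates x²+y² and gives linear equations (the radical axes):
-107.8 x − 89.2 y = -1872.79
228.8 x + 305.8 y = 6021.30
Solving the 2×2 system: x ≈ 2.8, y ≈ 17.6 km.

(2.8, 17.6)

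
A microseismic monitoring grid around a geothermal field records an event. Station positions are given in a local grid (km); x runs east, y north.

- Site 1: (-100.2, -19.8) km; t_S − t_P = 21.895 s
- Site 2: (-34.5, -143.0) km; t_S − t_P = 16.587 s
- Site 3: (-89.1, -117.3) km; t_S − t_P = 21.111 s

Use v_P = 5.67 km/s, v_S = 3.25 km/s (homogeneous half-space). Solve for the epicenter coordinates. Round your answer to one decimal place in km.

Distance from S−P lag: d = Δt · v_P v_S / (v_P − v_S) = Δt · (5.67·3.25)/(5.67−3.25) ≈ 7.6147·Δt.
So d_Site 1 = 166.72, d_Site 2 = 126.30, d_Site 3 = 160.75 km.
Circle about each station: (x + 100.2)² + (y + 19.8)² = 166.72²; (x + 34.5)² + (y + 143.0)² = 126.30²; (x + 89.1)² + (y + 117.3)² = 160.75².
Subtracting the Site 1 equation from the Site 2 and Site 3 equations removes the quadratic terms:
131.4 x − 246.4 y = 23051.04
22.2 x − 195.0 y = 13221.02
Solving the 2×2 system: x ≈ 61.4, y ≈ -60.8 km.

x ≈ 61.4 km, y ≈ -60.8 km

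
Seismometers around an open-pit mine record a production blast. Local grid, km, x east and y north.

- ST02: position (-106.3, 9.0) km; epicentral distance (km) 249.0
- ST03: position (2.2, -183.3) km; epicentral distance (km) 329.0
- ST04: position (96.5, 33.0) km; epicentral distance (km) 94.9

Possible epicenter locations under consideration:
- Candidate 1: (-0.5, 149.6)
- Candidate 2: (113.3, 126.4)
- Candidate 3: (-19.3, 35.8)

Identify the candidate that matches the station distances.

For each candidate, compare |candidate − station| to the reported distance:
Candidate 1: residuals ST02 73.0, ST03 3.9, ST04 56.8 → max 73.0 km
Candidate 2: residuals ST02 0.0, ST03 0.0, ST04 0.0 → max 0.0 km
Candidate 3: residuals ST02 158.0, ST03 108.8, ST04 20.9 → max 158.0 km
Only Candidate 2 has all residuals ≈ 0.

Candidate 2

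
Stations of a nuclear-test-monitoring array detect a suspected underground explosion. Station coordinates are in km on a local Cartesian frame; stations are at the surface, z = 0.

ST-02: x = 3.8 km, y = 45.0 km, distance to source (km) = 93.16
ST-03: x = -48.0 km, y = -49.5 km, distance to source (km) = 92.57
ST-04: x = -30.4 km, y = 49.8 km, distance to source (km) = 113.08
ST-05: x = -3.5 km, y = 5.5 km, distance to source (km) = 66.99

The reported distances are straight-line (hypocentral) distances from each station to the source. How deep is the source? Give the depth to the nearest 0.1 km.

37.4 km

Each station gives a sphere (x−x_i)² + (y−y_i)² + z² = d_i² (stations at z=0).
Subtracting the ST-02 sphere from ST-03 and ST-04: z² cancels, leaving linear equations in x and y:
-103.6 x − 189.0 y = 2824.39
-68.4 x + 9.6 y = -2743.54
Solving: x ≈ 35.297, y ≈ -34.292 km (keep extra digits for the depth step; rounded: 35.3, -34.3).
Then from the ST-02 sphere: z² = 93.16² − (x − 3.8)² − (y − 45.0)² with x = 35.297, y = -34.292, so z ≈ 37.410 ≈ 37.4 km.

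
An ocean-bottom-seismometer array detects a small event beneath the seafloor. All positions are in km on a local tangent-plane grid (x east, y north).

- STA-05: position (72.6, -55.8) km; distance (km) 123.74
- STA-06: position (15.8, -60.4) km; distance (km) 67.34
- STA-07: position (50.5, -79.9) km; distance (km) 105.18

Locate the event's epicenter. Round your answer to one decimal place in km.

Circle about each station: (x − 72.6)² + (y + 55.8)² = 123.74²; (x − 15.8)² + (y + 60.4)² = 67.34²; (x − 50.5)² + (y + 79.9)² = 105.18².
Subtracting pairs of circle equations eliminates x²+y² and gives linear equations (the radical axes):
-113.6 x − 9.2 y = 6290.31
-44.2 x − 48.2 y = 4798.62
Solving the 2×2 system: x ≈ -51.1, y ≈ -52.7 km.

-51.1 km east, -52.7 km north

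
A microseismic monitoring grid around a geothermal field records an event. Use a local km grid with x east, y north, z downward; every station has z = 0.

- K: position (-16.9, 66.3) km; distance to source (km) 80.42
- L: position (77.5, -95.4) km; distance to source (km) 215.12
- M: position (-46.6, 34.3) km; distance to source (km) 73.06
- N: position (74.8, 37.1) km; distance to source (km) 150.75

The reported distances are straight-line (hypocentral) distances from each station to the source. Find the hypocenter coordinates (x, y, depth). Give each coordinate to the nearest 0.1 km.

Each station gives a sphere (x−x_i)² + (y−y_i)² + z² = d_i² (stations at z=0).
Subtracting the K sphere from L and M: z² cancels, leaving linear equations in x and y:
188.8 x − 323.4 y = -29383.13
-59.4 x − 64.0 y = -203.64
Solving: x ≈ -57.989, y ≈ 57.003 km (keep extra digits for the depth step; rounded: -58.0, 57.0).
Then from the K sphere: z² = 80.42² − (x + 16.9)² − (y − 66.3)² with x = -57.989, y = 57.003, so z ≈ 68.503 ≈ 68.5 km.
Check against N (with the unrounded solution): distance 150.74 ≈ 150.75 km. ✓

x ≈ -58.0 km, y ≈ 57.0 km, depth ≈ 68.5 km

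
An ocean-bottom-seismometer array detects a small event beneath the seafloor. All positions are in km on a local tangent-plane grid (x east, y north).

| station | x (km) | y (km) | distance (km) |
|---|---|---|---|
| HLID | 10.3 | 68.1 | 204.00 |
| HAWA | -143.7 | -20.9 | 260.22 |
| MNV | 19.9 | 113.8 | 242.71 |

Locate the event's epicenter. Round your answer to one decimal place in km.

Circle about each station: (x − 10.3)² + (y − 68.1)² = 204.00²; (x + 143.7)² + (y + 20.9)² = 260.22²; (x − 19.9)² + (y − 113.8)² = 242.71².
Subtracting pairs of circle equations eliminates x²+y² and gives linear equations (the radical axes):
-308.0 x − 178.0 y = -9755.65
19.2 x + 91.4 y = -8689.39
Solving the 2×2 system: x ≈ 98.6, y ≈ -115.8 km.

x ≈ 98.6 km, y ≈ -115.8 km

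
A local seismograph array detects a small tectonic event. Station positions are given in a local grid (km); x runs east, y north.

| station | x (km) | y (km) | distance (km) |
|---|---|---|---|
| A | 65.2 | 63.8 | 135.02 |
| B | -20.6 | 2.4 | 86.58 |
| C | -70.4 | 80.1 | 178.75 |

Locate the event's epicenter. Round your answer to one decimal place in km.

(31.3, -66.9)

Circle about each station: (x − 65.2)² + (y − 63.8)² = 135.02²; (x + 20.6)² + (y − 2.4)² = 86.58²; (x + 70.4)² + (y − 80.1)² = 178.75².
Subtracting pairs of circle equations eliminates x²+y² and gives linear equations (the radical axes):
-171.6 x − 122.8 y = 2842.94
-271.2 x + 32.6 y = -10670.47
Solving the 2×2 system: x ≈ 31.3, y ≈ -66.9 km.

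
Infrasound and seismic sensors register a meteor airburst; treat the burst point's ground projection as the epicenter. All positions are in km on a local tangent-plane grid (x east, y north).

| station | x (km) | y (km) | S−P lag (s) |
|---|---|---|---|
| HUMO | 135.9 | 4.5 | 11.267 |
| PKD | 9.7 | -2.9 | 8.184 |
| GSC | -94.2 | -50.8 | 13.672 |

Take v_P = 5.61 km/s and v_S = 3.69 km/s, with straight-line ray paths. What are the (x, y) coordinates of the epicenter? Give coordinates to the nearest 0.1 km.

x ≈ 50.0 km, y ≈ -81.4 km

Distance from S−P lag: d = Δt · v_P v_S / (v_P − v_S) = Δt · (5.61·3.69)/(5.61−3.69) ≈ 10.7817·Δt.
So d_HUMO = 121.48, d_PKD = 88.24, d_GSC = 147.41 km.
Circle about each station: (x − 135.9)² + (y − 4.5)² = 121.48²; (x − 9.7)² + (y + 2.9)² = 88.24²; (x + 94.2)² + (y + 50.8)² = 147.41².
Subtracting pairs of circle equations eliminates x²+y² and gives linear equations (the radical axes):
-252.4 x − 14.8 y = -11415.47
-460.2 x − 110.6 y = -14007.10
Solving the 2×2 system: x ≈ 50.0, y ≈ -81.4 km.
Check against HUMO (with the unrounded x, y): √((x − 135.9)²+(y − 4.5)²) = 121.48 ≈ 121.48 km. ✓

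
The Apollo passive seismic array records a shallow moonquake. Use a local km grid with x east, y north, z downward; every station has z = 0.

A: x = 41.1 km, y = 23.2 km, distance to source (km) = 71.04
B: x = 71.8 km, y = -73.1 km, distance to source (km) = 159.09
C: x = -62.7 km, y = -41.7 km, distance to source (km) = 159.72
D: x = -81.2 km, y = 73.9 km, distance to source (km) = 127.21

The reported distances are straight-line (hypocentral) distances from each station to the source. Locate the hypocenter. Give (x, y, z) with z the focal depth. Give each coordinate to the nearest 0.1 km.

Each station gives a sphere (x−x_i)² + (y−y_i)² + z² = d_i² (stations at z=0).
Subtracting the A sphere from B and C: z² cancels, leaving linear equations in x and y:
61.4 x − 192.6 y = -11991.55
-207.6 x − 129.8 y = -17021.07
Solving: x ≈ 35.905, y ≈ 73.708 km (keep extra digits for the depth step; rounded: 35.9, 73.7).
Then from the A sphere: z² = 71.04² − (x − 41.1)² − (y − 23.2)² with x = 35.905, y = 73.708, so z ≈ 49.685 ≈ 49.7 km.
Check against D (with the unrounded solution): distance 127.21 ≈ 127.21 km. ✓

(35.9, 73.7, 49.7)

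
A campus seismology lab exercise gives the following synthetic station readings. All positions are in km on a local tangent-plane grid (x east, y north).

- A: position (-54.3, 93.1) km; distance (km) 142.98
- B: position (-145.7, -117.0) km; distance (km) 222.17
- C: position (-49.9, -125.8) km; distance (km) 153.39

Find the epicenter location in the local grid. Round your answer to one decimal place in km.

x ≈ 47.5 km, y ≈ -7.3 km

Circle about each station: (x + 54.3)² + (y − 93.1)² = 142.98²; (x + 145.7)² + (y + 117.0)² = 222.17²; (x + 49.9)² + (y + 125.8)² = 153.39².
Subtracting pairs of circle equations eliminates x²+y² and gives linear equations (the radical axes):
-182.8 x − 420.2 y = -5614.84
8.8 x − 437.8 y = 3614.34
Solving the 2×2 system: x ≈ 47.5, y ≈ -7.3 km.
Check against A (with the unrounded x, y): √((x + 54.3)²+(y − 93.1)²) = 142.98 ≈ 142.98 km. ✓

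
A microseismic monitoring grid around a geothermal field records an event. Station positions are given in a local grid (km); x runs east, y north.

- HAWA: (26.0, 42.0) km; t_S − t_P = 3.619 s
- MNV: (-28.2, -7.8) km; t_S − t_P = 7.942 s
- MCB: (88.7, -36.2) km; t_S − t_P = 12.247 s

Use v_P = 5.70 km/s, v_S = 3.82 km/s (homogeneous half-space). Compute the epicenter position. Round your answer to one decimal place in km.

Distance from S−P lag: d = Δt · v_P v_S / (v_P − v_S) = Δt · (5.70·3.82)/(5.70−3.82) ≈ 11.5819·Δt.
So d_HAWA = 41.91, d_MNV = 91.98, d_MCB = 141.84 km.
Circle about each station: (x − 26.0)² + (y − 42.0)² = 41.91²; (x + 28.2)² + (y + 7.8)² = 91.98²; (x − 88.7)² + (y + 36.2)² = 141.84².
Subtracting pairs of circle equations eliminates x²+y² and gives linear equations (the radical axes):
-108.4 x − 99.6 y = -8287.79
125.4 x − 156.4 y = -11624.01
Solving the 2×2 system: x ≈ 4.7, y ≈ 78.1 km.

x ≈ 4.7 km, y ≈ 78.1 km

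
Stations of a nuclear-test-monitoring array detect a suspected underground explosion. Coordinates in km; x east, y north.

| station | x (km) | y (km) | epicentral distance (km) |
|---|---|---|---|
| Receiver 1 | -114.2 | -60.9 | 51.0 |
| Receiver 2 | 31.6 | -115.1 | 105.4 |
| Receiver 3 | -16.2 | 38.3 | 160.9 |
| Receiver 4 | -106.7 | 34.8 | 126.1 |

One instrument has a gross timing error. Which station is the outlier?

Solve using three stations at a time. Using Receiver 1, Receiver 2, Receiver 4 (subtract circle equations pairwise → linear system) gives (x, y) ≈ (-69.6, -85.7).
Distances from that point to each station vs reported:
  Receiver 1: calculated 51.0 vs reported 51.0 → residual 0.0 km
  Receiver 2: calculated 105.4 vs reported 105.4 → residual 0.0 km
  Receiver 3: calculated 135.1 vs reported 160.9 → residual 25.8 km
  Receiver 4: calculated 126.1 vs reported 126.1 → residual 0.0 km
Receiver 1, Receiver 2, Receiver 4 are mutually consistent (residuals ≈ 0); Receiver 3 is off by 25.8 km.

Receiver 3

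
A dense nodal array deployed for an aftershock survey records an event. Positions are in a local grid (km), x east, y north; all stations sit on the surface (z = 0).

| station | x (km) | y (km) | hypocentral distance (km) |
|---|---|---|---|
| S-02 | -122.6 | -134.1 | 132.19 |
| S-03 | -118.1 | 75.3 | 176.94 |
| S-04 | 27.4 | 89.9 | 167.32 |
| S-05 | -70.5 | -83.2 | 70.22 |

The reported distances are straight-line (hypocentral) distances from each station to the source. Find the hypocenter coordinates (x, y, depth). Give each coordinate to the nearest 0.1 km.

Each station gives a sphere (x−x_i)² + (y−y_i)² + z² = d_i² (stations at z=0).
Subtracting the S-02 sphere from S-03 and S-04: z² cancels, leaving linear equations in x and y:
9.0 x + 418.8 y = -27229.44
300.0 x + 448.0 y = -34702.59
Solving: x ≈ -19.198, y ≈ -64.605 km (keep extra digits for the depth step; rounded: -19.2, -64.6).
Then from the S-02 sphere: z² = 132.19² − (x + 122.6)² − (y + 134.1)² with x = -19.198, y = -64.605, so z ≈ 44.189 ≈ 44.2 km.

x ≈ -19.2 km, y ≈ -64.6 km, depth ≈ 44.2 km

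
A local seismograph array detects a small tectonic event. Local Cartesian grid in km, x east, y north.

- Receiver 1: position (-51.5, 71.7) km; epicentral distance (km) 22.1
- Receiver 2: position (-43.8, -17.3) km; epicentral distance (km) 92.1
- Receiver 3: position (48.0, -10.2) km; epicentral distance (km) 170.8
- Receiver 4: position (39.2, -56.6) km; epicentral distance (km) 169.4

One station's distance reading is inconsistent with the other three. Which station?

Solve using three stations at a time. Using Receiver 1, Receiver 2, Receiver 4 (subtract circle equations pairwise → linear system) gives (x, y) ≈ (-73.5, 69.9).
Distances from that point to each station vs reported:
  Receiver 1: calculated 22.1 vs reported 22.1 → residual 0.0 km
  Receiver 2: calculated 92.1 vs reported 92.1 → residual 0.0 km
  Receiver 3: calculated 145.5 vs reported 170.8 → residual 25.3 km
  Receiver 4: calculated 169.4 vs reported 169.4 → residual 0.0 km
Receiver 1, Receiver 2, Receiver 4 are mutually consistent (residuals ≈ 0); Receiver 3 is off by 25.3 km.

Receiver 3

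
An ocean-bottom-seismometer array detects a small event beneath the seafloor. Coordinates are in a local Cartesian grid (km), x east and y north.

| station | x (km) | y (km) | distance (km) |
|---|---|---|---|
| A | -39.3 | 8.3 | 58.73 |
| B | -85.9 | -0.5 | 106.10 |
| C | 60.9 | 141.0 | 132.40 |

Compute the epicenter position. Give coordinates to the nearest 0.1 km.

(19.0, 15.4)

Circle about each station: (x + 39.3)² + (y − 8.3)² = 58.73²; (x + 85.9)² + (y + 0.5)² = 106.10²; (x − 60.9)² + (y − 141.0)² = 132.40².
Subtracting pairs of circle equations eliminates x²+y² and gives linear equations (the radical axes):
-93.2 x − 17.6 y = -2042.32
200.4 x + 265.4 y = 7895.88
Solving the 2×2 system: x ≈ 19.0, y ≈ 15.4 km.
Check against A (with the unrounded x, y): √((x + 39.3)²+(y − 8.3)²) = 58.74 ≈ 58.73 km. ✓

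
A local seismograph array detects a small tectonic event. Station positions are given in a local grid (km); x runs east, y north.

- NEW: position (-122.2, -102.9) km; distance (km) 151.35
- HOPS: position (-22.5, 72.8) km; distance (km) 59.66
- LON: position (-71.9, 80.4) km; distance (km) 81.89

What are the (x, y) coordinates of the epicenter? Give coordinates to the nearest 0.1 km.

-25.1 km east, 13.2 km north

Circle about each station: (x + 122.2)² + (y + 102.9)² = 151.35²; (x + 22.5)² + (y − 72.8)² = 59.66²; (x + 71.9)² + (y − 80.4)² = 81.89².
Subtracting the NEW equation from the HOPS and LON equations removes the quadratic terms:
199.4 x + 351.4 y = -367.65
100.6 x + 366.6 y = 2313.37
Solving the 2×2 system: x ≈ -25.1, y ≈ 13.2 km.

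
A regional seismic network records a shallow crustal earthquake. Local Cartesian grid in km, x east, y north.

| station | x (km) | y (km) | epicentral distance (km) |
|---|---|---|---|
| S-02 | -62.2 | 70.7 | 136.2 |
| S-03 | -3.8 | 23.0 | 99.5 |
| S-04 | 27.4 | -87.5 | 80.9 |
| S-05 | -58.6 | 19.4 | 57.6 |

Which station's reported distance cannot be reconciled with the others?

Solve using three stations at a time. Using S-02, S-03, S-04 (subtract circle equations pairwise → linear system) gives (x, y) ≈ (-50.3, -65.0).
Distances from that point to each station vs reported:
  S-02: calculated 136.2 vs reported 136.2 → residual 0.0 km
  S-03: calculated 99.5 vs reported 99.5 → residual 0.0 km
  S-04: calculated 80.9 vs reported 80.9 → residual 0.0 km
  S-05: calculated 84.8 vs reported 57.6 → residual 27.2 km
S-02, S-03, S-04 are mutually consistent (residuals ≈ 0); S-05 is off by 27.2 km.

S-05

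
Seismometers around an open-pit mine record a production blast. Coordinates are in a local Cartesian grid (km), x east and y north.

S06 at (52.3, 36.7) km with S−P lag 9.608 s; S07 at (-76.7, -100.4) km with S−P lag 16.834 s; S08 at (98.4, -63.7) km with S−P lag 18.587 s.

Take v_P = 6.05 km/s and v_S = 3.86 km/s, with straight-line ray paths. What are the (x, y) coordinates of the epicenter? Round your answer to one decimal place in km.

-42.4 km east, 75.8 km north

Distance from S−P lag: d = Δt · v_P v_S / (v_P − v_S) = Δt · (6.05·3.86)/(6.05−3.86) ≈ 10.6635·Δt.
So d_S06 = 102.45, d_S07 = 179.51, d_S08 = 198.20 km.
Circle about each station: (x − 52.3)² + (y − 36.7)² = 102.45²; (x + 76.7)² + (y + 100.4)² = 179.51²; (x − 98.4)² + (y + 63.7)² = 198.20².
Subtracting the S06 equation from the S07 and S08 equations removes the quadratic terms:
-258.0 x − 274.2 y = -9846.97
92.2 x − 200.8 y = -19129.17
Solving the 2×2 system: x ≈ -42.4, y ≈ 75.8 km.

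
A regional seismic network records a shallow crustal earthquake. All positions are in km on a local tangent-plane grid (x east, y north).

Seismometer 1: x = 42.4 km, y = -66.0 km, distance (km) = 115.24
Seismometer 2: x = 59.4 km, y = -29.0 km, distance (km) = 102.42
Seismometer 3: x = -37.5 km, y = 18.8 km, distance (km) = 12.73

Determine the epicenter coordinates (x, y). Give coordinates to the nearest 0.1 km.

x ≈ -27.0 km, y ≈ 26.0 km

Circle about each station: (x − 42.4)² + (y + 66.0)² = 115.24²; (x − 59.4)² + (y + 29.0)² = 102.42²; (x + 37.5)² + (y − 18.8)² = 12.73².
Subtracting the Seismometer 1 equation from the Seismometer 2 and Seismometer 3 equations removes the quadratic terms:
34.0 x + 74.0 y = 1006.00
-159.8 x + 169.6 y = 8724.13
Solving the 2×2 system: x ≈ -27.0, y ≈ 26.0 km.
Check against Seismometer 1 (with the unrounded x, y): √((x − 42.4)²+(y + 66.0)²) = 115.24 ≈ 115.24 km. ✓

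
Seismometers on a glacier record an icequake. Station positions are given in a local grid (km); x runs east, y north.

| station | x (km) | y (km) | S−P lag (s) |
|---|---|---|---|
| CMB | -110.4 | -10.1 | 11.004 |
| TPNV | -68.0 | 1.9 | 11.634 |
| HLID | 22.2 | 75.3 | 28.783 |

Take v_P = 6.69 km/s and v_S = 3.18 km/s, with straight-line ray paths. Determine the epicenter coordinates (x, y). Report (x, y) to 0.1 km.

Distance from S−P lag: d = Δt · v_P v_S / (v_P − v_S) = Δt · (6.69·3.18)/(6.69−3.18) ≈ 6.0610·Δt.
So d_CMB = 66.70, d_TPNV = 70.51, d_HLID = 174.45 km.
Circle about each station: (x + 110.4)² + (y + 10.1)² = 66.70²; (x + 68.0)² + (y − 1.9)² = 70.51²; (x − 22.2)² + (y − 75.3)² = 174.45².
Subtracting the CMB equation from the TPNV and HLID equations removes the quadratic terms:
84.8 x + 24.0 y = -8185.33
265.2 x + 170.8 y = -32111.15
Solving the 2×2 system: x ≈ -77.3, y ≈ -68.0 km.

-77.3 km east, -68.0 km north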